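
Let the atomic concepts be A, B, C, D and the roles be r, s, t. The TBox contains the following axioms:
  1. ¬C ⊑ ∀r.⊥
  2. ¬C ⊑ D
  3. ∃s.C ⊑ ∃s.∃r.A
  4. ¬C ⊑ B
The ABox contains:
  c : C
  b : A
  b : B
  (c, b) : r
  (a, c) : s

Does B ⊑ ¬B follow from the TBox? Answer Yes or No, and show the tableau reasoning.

1. B ⊑ ¬B  ⇔  (B ⊓ B) unsat w.r.t. T
   open: L(x₀) ⊇ {B, C, ∀s.¬C}
2. Hence B ⊑ ¬B: not entailed.

No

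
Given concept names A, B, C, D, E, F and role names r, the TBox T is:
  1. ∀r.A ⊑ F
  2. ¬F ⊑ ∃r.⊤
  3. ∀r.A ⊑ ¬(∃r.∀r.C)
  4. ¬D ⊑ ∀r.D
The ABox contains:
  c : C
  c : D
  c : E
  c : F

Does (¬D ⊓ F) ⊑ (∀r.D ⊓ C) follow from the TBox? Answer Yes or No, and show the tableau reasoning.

No

1. (¬D ⊓ F) ⊑ (∀r.D ⊓ C)  ⇔  ((¬D ⊓ F) ⊓ (∃r.¬D ⊔ ¬C)) unsat w.r.t. T
   apply at x₀: ¬D⊑∀r.D
   open: L(x₀) ⊇ {F, ¬C, ¬D, ∀r.D, ∃r.¬A} (+ ∃-successors)
2. Hence (¬D ⊓ F) ⊑ (∀r.D ⊓ C): not entailed.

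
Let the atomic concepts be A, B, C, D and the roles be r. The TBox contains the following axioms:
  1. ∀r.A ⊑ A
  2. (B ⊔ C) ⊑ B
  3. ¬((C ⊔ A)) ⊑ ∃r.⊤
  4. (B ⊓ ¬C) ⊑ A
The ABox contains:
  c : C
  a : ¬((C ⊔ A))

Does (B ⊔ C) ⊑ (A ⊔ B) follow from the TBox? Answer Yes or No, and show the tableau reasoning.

1. (B ⊔ C) ⊑ (A ⊔ B)  ⇔  ((B ⊔ C) ⊓ (¬A ⊓ ¬B)) unsat w.r.t. T
   all branches close; clash {B, ¬B} at x₀
2. Hence (B ⊔ C) ⊑ (A ⊔ B): entailed.

Yes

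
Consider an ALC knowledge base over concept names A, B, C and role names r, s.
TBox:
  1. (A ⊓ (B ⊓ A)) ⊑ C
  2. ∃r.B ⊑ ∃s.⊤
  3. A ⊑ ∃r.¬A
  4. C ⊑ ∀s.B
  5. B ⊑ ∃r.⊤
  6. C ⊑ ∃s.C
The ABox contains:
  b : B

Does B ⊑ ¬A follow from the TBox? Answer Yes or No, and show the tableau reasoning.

No

1. B ⊑ ¬A  ⇔  (B ⊓ A) unsat w.r.t. T
   apply at x₀: A⊑∃r.¬A; B⊑∃r.⊤
   open: L(x₀) ⊇ {A, B, C, ∀r.¬B, ∀s.B, …} (+ ∃-successors)
2. Hence B ⊑ ¬A: not entailed.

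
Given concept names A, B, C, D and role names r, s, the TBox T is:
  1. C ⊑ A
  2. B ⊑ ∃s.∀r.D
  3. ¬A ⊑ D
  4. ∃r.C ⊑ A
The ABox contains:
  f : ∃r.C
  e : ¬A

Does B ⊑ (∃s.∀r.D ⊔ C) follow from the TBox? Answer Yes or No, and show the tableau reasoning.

1. B ⊑ (∃s.∀r.D ⊔ C)  ⇔  (B ⊓ (∀s.∃r.¬D ⊓ ¬C)) unsat w.r.t. T
   all branches close; clash {D, ¬D} at an ∃-successor
2. Hence B ⊑ (∃s.∀r.D ⊔ C): entailed.

Yes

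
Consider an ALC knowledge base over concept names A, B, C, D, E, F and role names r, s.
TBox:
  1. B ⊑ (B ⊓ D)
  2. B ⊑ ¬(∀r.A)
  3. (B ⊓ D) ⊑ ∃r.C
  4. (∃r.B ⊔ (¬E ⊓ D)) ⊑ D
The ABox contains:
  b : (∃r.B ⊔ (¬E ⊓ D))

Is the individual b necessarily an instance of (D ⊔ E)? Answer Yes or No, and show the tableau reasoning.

Yes

1. b : (D ⊔ E)?  L(b) = {(∃r.B ⊔ (¬E ⊓ D))} ∪ {(¬D ⊓ ¬E)}
   clash {D, ¬D} at b — b ∈ (D ⊔ E)
2. Hence b : (D ⊔ E): entailed.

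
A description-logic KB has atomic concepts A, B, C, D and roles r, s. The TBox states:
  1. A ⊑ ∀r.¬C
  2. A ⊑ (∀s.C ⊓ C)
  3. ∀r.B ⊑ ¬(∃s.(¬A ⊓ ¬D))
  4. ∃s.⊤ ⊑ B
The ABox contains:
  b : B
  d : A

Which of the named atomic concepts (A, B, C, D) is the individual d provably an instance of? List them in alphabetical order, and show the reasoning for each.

1. d : A?  L(d) = {A} ∪ {¬A}
   clash {A, ¬A} at d — d ∈ A
2. d : B?  L(d) = {A} ∪ {¬B}
   apply at d: A⊑∀r.¬C; A⊑(∀s.C ⊓ C)
   open: L(d) ⊇ {A, C, ¬B, ∀r.¬C, ∀s.C, …} (+ ∃-successors) — d ∉ B possible
3. d : C?  L(d) = {A} ∪ {¬C}
   clash {C, ¬C} at d — d ∈ C
4. d : D?  L(d) = {A} ∪ {¬D}
   apply at d: A⊑∀r.¬C; A⊑(∀s.C ⊓ C)
   open: L(d) ⊇ {A, C, ¬D, ∀r.¬C, ∀s.C, …} (+ ∃-successors) — d ∉ D possible
5. Entailed for d: {A, C}

{A, C}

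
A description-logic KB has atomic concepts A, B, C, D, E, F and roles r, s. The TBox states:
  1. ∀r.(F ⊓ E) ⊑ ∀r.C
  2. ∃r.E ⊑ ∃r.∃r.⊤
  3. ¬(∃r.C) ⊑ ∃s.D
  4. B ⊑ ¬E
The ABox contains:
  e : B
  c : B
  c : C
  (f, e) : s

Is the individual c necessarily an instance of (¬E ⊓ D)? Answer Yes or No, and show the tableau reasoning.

1. c : (¬E ⊓ D)?  L(c) = {B, C} ∪ {(E ⊔ ¬D)}
   apply at c: B⊑¬E
   open: L(c) ⊇ {B, C, ¬D, ¬E, ∀r.¬E, …} (+ ∃-successors) — c ∉ (¬E ⊓ D) possible
2. Hence c : (¬E ⊓ D): not entailed.

No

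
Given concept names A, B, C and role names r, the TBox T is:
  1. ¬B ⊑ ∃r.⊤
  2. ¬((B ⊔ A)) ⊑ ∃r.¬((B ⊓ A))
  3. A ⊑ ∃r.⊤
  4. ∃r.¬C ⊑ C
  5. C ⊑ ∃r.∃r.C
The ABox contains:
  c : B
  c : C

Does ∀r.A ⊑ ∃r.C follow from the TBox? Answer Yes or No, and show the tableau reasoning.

No

1. ∀r.A ⊑ ∃r.C  ⇔  (∀r.A ⊓ ∀r.¬C) unsat w.r.t. T
   open: L(x₀) ⊇ {B, ¬A, ¬C, ∀r.A, ∀r.C, …}
2. Hence ∀r.A ⊑ ∃r.C: not entailed.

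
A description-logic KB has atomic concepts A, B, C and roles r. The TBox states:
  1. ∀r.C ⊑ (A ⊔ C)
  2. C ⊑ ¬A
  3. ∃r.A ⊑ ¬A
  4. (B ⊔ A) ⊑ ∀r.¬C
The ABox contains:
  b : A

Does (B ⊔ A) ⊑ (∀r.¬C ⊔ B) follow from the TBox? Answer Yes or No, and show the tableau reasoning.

1. (B ⊔ A) ⊑ (∀r.¬C ⊔ B)  ⇔  ((B ⊔ A) ⊓ (∃r.C ⊓ ¬B)) unsat w.r.t. T
   all branches close; clash {A, ¬A} at x₀
2. Hence (B ⊔ A) ⊑ (∀r.¬C ⊔ B): entailed.

Yes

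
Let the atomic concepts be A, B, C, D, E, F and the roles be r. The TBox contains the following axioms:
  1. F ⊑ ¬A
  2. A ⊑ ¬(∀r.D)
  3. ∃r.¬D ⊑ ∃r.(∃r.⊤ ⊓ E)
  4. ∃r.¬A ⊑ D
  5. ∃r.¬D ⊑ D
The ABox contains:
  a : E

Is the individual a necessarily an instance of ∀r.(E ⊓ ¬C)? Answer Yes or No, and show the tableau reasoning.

1. a : ∀r.(E ⊓ ¬C)?  L(a) = {E} ∪ {∃r.(¬E ⊔ C)}
   open: L(a) ⊇ {E, ¬A, ¬F, ∀r.A, ∀r.D, …} (+ ∃-successors) — a ∉ ∀r.(E ⊓ ¬C) possible
2. Hence a : ∀r.(E ⊓ ¬C): not entailed.

No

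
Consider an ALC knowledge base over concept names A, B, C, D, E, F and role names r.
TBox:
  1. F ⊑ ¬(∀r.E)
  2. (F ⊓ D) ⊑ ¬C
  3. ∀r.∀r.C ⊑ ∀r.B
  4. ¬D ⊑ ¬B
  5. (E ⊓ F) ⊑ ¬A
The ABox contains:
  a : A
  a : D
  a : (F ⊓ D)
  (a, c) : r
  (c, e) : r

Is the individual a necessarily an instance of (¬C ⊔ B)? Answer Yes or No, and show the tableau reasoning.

1. a : (¬C ⊔ B)?  L(a) = {A, D, (F ⊓ D)} ∪ {(C ⊓ ¬B)}
   clash {A, ¬A} at a — a ∈ (¬C ⊔ B)
2. Hence a : (¬C ⊔ B): entailed.

Yes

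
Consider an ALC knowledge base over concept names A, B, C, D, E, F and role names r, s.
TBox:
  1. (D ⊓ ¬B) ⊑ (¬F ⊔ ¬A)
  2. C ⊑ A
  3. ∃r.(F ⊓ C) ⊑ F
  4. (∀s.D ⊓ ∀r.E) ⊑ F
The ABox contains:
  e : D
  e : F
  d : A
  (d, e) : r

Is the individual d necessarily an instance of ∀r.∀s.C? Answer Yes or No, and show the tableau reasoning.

1. d : ∀r.∀s.C?  L(d) = {A} ∪ {∃r.∃s.¬C}
   open: L(d) ⊇ {A, ¬D, ∀r.(¬F ⊔ ¬C), ∃r.∃s.¬C, ∃s.¬D} (+ ∃-successors) — d ∉ ∀r.∀s.C possible
2. Hence d : ∀r.∀s.C: not entailed.

No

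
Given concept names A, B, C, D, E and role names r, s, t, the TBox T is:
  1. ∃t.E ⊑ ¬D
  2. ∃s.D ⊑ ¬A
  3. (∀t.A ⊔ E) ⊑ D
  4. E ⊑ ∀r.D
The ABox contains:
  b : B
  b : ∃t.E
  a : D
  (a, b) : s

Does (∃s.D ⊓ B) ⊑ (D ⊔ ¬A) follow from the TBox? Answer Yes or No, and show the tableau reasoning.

1. (∃s.D ⊓ B) ⊑ (D ⊔ ¬A)  ⇔  ((∃s.D ⊓ B) ⊓ (¬D ⊓ A)) unsat w.r.t. T
   all branches close; clash {A, ¬A} at x₀
2. Hence (∃s.D ⊓ B) ⊑ (D ⊔ ¬A): entailed.

Yes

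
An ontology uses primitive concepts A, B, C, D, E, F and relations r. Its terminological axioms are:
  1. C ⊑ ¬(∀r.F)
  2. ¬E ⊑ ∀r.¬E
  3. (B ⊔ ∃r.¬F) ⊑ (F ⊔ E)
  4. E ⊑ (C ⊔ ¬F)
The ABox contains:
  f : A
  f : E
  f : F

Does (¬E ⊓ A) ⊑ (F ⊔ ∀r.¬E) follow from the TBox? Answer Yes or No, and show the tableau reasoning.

Yes

1. (¬E ⊓ A) ⊑ (F ⊔ ∀r.¬E)  ⇔  ((¬E ⊓ A) ⊓ (¬F ⊓ ∃r.E)) unsat w.r.t. T
   all branches close; clash {E, ¬E} at x₀
2. Hence (¬E ⊓ A) ⊑ (F ⊔ ∀r.¬E): entailed.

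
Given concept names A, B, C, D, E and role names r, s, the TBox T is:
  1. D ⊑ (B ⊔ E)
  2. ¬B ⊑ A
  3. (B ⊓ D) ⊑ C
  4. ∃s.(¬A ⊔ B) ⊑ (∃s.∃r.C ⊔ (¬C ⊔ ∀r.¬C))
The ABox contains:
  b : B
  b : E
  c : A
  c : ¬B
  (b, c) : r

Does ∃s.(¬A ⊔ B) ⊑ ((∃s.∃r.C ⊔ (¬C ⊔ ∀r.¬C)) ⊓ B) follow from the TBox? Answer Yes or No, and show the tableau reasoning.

No

1. ∃s.(¬A ⊔ B) ⊑ ((∃s.∃r.C ⊔ (¬C ⊔ ∀r.¬C)) ⊓ B)  ⇔  (∃s.(¬A ⊔ B) ⊓ ((∀s.∀r.¬C ⊓ (C ⊓ ∃r.C)) ⊔ ¬B)) unsat w.r.t. T
   apply at x₀: ∃s.(¬A ⊔ B)⊑(∃s.∃r.C ⊔ (¬C ⊔ ∀r.¬C))
   open: L(x₀) ⊇ {A, ¬B, ¬D, ∃s.(¬A ⊔ B), ∃s.∃r.C} (+ ∃-successors)
2. Hence ∃s.(¬A ⊔ B) ⊑ ((∃s.∃r.C ⊔ (¬C ⊔ ∀r.¬C)) ⊓ B): not entailed.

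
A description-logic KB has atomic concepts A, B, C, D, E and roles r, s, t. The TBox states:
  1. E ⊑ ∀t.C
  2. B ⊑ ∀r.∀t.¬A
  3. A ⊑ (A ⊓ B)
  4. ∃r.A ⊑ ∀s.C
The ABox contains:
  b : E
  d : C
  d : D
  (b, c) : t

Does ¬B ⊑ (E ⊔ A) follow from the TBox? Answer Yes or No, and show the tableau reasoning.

1. ¬B ⊑ (E ⊔ A)  ⇔  (¬B ⊓ (¬E ⊓ ¬A)) unsat w.r.t. T
   open: L(x₀) ⊇ {¬A, ¬B, ¬E, ∀r.¬A}
2. Hence ¬B ⊑ (E ⊔ A): not entailed.

No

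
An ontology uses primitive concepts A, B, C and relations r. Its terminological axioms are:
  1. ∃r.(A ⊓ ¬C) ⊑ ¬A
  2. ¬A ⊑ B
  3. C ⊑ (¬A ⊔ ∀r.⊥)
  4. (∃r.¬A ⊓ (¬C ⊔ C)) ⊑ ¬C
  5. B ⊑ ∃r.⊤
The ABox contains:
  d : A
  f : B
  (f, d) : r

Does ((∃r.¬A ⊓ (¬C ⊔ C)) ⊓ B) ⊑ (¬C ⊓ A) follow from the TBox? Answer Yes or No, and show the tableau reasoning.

1. ((∃r.¬A ⊓ (¬C ⊔ C)) ⊓ B) ⊑ (¬C ⊓ A)  ⇔  (((∃r.¬A ⊓ (¬C ⊔ C)) ⊓ B) ⊓ (C ⊔ ¬A)) unsat w.r.t. T
   apply at x₀: (∃r.¬A ⊓ (¬C ⊔ C))⊑¬C; B⊑∃r.⊤
   open: L(x₀) ⊇ {B, ¬A, ¬C, ∃r.¬A, ∃r.⊤} (+ ∃-successors)
2. Hence ((∃r.¬A ⊓ (¬C ⊔ C)) ⊓ B) ⊑ (¬C ⊓ A): not entailed.

No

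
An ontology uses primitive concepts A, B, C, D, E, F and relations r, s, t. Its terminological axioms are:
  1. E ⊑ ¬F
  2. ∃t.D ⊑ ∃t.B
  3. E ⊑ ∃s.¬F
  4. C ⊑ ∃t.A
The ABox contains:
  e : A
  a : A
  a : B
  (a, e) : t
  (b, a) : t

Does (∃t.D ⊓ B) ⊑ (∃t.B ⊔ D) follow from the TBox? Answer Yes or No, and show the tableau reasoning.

1. (∃t.D ⊓ B) ⊑ (∃t.B ⊔ D)  ⇔  ((∃t.D ⊓ B) ⊓ (∀t.¬B ⊓ ¬D)) unsat w.r.t. T
   all branches close; clash {B, ¬B} at an ∃-successor
2. Hence (∃t.D ⊓ B) ⊑ (∃t.B ⊔ D): entailed.

Yes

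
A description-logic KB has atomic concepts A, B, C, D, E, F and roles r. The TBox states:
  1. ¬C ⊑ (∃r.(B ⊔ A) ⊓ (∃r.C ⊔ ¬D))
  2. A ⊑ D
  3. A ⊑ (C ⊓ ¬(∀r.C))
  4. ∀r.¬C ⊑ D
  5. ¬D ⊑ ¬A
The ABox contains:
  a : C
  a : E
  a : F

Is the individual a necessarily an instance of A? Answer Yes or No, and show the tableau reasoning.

1. a : A?  L(a) = {C, E, F} ∪ {¬A}
   open: L(a) ⊇ {C, E, F, ¬A, ∃r.C} (+ ∃-successors) — a ∉ A possible
2. Hence a : A: not entailed.

No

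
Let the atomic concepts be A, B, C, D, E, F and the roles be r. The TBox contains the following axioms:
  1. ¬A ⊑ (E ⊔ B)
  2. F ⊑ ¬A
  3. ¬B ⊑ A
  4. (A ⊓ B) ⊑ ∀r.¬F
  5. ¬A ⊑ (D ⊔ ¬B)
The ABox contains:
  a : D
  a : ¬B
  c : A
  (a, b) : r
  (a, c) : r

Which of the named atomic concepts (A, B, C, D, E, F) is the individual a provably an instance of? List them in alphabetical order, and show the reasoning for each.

{A, D}

1. a : A?  L(a) = {D, ¬B} ∪ {¬A}
   clash {A, ¬A} at a — a ∈ A
2. a : B?  L(a) = {D, ¬B} ∪ {¬B}
   apply at a: ¬B⊑A
   open: L(a) ⊇ {A, D, ¬B, ¬F} — a ∉ B possible
3. a : C?  L(a) = {D, ¬B} ∪ {¬C}
   apply at a: ¬B⊑A
   open: L(a) ⊇ {A, D, ¬B, ¬C, ¬F} — a ∉ C possible
4. a : D?  L(a) = {D, ¬B} ∪ {¬D}
   clash {D, ¬D} at a — a ∈ D
5. a : E?  L(a) = {D, ¬B} ∪ {¬E}
   apply at a: ¬B⊑A
   open: L(a) ⊇ {A, D, ¬B, ¬E, ¬F} — a ∉ E possible
6. a : F?  L(a) = {D, ¬B} ∪ {¬F}
   apply at a: ¬B⊑A
   open: L(a) ⊇ {A, D, ¬B, ¬F} — a ∉ F possible
7. Entailed for a: {A, D}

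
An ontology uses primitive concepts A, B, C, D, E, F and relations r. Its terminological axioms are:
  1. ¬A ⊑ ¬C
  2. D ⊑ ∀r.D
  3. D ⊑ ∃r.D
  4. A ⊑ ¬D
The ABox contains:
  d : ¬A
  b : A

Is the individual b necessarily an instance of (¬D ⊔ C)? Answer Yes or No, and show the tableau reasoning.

Yes

1. b : (¬D ⊔ C)?  L(b) = {A} ∪ {(D ⊓ ¬C)}
   clash {D, ¬D} at b — b ∈ (¬D ⊔ C)
2. Hence b : (¬D ⊔ C): entailed.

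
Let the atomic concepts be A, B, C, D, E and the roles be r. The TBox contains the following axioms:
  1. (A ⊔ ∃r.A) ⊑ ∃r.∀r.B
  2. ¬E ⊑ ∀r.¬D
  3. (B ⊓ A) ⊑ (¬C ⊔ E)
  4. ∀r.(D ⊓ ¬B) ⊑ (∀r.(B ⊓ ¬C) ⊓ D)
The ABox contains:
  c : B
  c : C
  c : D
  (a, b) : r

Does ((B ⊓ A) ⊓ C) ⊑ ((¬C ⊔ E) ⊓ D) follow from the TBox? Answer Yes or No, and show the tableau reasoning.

No

1. ((B ⊓ A) ⊓ C) ⊑ ((¬C ⊔ E) ⊓ D)  ⇔  (((B ⊓ A) ⊓ C) ⊓ ((C ⊓ ¬E) ⊔ ¬D)) unsat w.r.t. T
   apply at x₀: (B ⊓ A)⊑(¬C ⊔ E)
   open: L(x₀) ⊇ {A, B, C, E, ¬D, …} (+ ∃-successors)
2. Hence ((B ⊓ A) ⊓ C) ⊑ ((¬C ⊔ E) ⊓ D): not entailed.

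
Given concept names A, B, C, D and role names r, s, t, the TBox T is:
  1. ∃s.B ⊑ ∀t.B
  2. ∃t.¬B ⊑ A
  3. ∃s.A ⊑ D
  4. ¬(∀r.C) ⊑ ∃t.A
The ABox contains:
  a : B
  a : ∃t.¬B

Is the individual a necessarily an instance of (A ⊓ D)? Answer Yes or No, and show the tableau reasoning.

No

1. a : (A ⊓ D)?  L(a) = {B, ∃t.¬B} ∪ {(¬A ⊔ ¬D)}
   apply at a: ∃t.¬B⊑A
   open: L(a) ⊇ {A, B, ¬D, ∀r.C, ∀s.¬A, …} (+ ∃-successors) — a ∉ (A ⊓ D) possible
2. Hence a : (A ⊓ D): not entailed.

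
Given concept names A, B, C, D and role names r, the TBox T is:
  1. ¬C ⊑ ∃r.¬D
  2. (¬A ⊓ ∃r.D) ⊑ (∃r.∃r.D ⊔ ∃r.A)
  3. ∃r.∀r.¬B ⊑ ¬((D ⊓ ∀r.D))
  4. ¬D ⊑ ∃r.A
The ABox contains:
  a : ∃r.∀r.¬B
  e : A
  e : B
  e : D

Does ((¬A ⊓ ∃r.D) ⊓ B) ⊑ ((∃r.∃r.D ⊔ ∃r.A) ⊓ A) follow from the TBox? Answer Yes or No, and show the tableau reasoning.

No

1. ((¬A ⊓ ∃r.D) ⊓ B) ⊑ ((∃r.∃r.D ⊔ ∃r.A) ⊓ A)  ⇔  (((¬A ⊓ ∃r.D) ⊓ B) ⊓ ((∀r.∀r.¬D ⊓ ∀r.¬A) ⊔ ¬A)) unsat w.r.t. T
   apply at x₀: (¬A ⊓ ∃r.D)⊑(∃r.∃r.D ⊔ ∃r.A)
   open: L(x₀) ⊇ {B, C, D, ¬A, ∀r.∃r.B, …} (+ ∃-successors)
2. Hence ((¬A ⊓ ∃r.D) ⊓ B) ⊑ ((∃r.∃r.D ⊔ ∃r.A) ⊓ A): not entailed.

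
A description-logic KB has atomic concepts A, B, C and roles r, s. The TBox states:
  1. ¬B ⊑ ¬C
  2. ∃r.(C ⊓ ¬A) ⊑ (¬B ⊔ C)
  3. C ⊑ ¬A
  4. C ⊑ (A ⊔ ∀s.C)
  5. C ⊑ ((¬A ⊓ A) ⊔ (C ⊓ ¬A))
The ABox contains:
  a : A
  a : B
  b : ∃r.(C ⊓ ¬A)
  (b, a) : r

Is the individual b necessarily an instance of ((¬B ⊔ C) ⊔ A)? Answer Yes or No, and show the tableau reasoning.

Yes

1. b : ((¬B ⊔ C) ⊔ A)?  L(b) = {∃r.(C ⊓ ¬A)} ∪ {((B ⊓ ¬C) ⊓ ¬A)}
   clash {C, ¬C} at b — b ∈ ((¬B ⊔ C) ⊔ A)
2. Hence b : ((¬B ⊔ C) ⊔ A): entailed.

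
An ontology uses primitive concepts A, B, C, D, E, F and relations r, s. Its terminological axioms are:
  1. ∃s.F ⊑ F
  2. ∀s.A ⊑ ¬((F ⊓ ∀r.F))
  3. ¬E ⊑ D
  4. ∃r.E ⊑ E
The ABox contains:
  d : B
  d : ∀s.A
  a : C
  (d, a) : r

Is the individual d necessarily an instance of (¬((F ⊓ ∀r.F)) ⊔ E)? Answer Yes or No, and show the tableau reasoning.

Yes

1. d : (¬((F ⊓ ∀r.F)) ⊔ E)?  L(d) = {B, ∀s.A} ∪ {((F ⊓ ∀r.F) ⊓ ¬E)}
   clash {E, ¬E} at d — d ∈ (¬((F ⊓ ∀r.F)) ⊔ E)
2. Hence d : (¬((F ⊓ ∀r.F)) ⊔ E): entailed.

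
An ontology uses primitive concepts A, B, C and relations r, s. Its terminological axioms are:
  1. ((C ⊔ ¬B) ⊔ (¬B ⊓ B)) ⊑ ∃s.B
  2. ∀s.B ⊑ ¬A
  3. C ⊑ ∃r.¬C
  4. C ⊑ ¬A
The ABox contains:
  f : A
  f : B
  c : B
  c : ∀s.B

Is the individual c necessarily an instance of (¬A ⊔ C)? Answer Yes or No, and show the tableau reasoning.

Yes

1. c : (¬A ⊔ C)?  L(c) = {B, ∀s.B} ∪ {(A ⊓ ¬C)}
   clash {A, ¬A} at c — c ∈ (¬A ⊔ C)
2. Hence c : (¬A ⊔ C): entailed.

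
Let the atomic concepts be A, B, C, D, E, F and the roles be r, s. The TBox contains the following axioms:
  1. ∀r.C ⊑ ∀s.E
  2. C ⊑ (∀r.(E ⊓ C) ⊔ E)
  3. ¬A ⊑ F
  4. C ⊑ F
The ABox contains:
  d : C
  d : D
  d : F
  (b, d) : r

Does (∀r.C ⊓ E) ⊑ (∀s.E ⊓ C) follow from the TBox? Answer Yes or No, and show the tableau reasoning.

No

1. (∀r.C ⊓ E) ⊑ (∀s.E ⊓ C)  ⇔  ((∀r.C ⊓ E) ⊓ (∃s.¬E ⊔ ¬C)) unsat w.r.t. T
   apply at x₀: ∀r.C⊑∀s.E
   open: L(x₀) ⊇ {A, E, ¬C, ∀r.C, ∀s.E}
2. Hence (∀r.C ⊓ E) ⊑ (∀s.E ⊓ C): not entailed.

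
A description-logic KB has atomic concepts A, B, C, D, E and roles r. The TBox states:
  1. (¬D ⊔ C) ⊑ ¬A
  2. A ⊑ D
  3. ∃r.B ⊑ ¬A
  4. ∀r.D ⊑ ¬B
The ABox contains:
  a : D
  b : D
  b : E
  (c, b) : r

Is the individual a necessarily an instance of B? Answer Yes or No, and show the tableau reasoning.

No

1. a : B?  L(a) = {D} ∪ {¬B}
   open: L(a) ⊇ {D, ¬B, ¬C, ∀r.¬B} — a ∉ B possible
2. Hence a : B: not entailed.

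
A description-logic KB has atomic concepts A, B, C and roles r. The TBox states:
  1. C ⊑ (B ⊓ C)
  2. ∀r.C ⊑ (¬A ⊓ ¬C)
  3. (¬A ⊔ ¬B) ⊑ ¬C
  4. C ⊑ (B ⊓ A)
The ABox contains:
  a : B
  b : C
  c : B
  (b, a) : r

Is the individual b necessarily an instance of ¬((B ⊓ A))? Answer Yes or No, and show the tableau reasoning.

No

1. b : ¬((B ⊓ A))?  L(b) = {C} ∪ {(B ⊓ A)}
   apply at b: C⊑(B ⊓ C)
   open: L(b) ⊇ {A, B, C, ∃r.¬C} (+ ∃-successors) — b ∉ ¬((B ⊓ A)) possible
2. Hence b : ¬((B ⊓ A)): not entailed.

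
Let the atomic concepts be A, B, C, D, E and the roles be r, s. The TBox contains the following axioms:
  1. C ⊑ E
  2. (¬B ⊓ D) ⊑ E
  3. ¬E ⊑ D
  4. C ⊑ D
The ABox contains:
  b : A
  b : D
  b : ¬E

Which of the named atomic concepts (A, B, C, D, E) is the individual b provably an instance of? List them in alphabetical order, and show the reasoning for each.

1. b : A?  L(b) = {A, D, ¬E} ∪ {¬A}
   clash {A, ¬A} at b — b ∈ A
2. b : B?  L(b) = {A, D, ¬E} ∪ {¬B}
   clash {E, ¬E} at b — b ∈ B
3. b : C?  L(b) = {A, D, ¬E} ∪ {¬C}
   open: L(b) ⊇ {A, B, D, ¬C, ¬E} — b ∉ C possible
4. b : D?  L(b) = {A, D, ¬E} ∪ {¬D}
   clash {D, ¬D} at b — b ∈ D
5. b : E?  L(b) = {A, D, ¬E} ∪ {¬E}
   open: L(b) ⊇ {A, B, D, ¬C, ¬E} — b ∉ E possible
6. Entailed for b: {A, B, D}

{A, B, D}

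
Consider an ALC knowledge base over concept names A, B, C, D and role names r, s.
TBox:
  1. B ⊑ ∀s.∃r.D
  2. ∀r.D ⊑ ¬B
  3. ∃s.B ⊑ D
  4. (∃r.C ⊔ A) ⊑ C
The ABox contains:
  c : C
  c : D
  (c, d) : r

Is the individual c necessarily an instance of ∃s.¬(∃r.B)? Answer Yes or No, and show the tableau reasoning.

No

1. c : ∃s.¬(∃r.B)?  L(c) = {C, D} ∪ {∀s.∃r.B}
   open: L(c) ⊇ {C, D, ¬B, ∀s.∃r.B} — c ∉ ∃s.¬(∃r.B) possible
2. Hence c : ∃s.¬(∃r.B): not entailed.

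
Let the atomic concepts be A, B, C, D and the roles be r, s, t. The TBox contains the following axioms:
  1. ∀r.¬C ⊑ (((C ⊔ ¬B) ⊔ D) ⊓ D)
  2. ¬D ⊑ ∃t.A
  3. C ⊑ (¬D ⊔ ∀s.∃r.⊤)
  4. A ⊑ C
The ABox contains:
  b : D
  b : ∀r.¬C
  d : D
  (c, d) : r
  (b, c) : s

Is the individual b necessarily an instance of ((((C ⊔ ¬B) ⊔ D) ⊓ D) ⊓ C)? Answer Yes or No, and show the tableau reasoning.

1. b : ((((C ⊔ ¬B) ⊔ D) ⊓ D) ⊓ C)?  L(b) = {D, ∀r.¬C} ∪ {((((¬C ⊓ B) ⊓ ¬D) ⊔ ¬D) ⊔ ¬C)}
   apply at b: ∀r.¬C⊑(((C ⊔ ¬B) ⊔ D) ⊓ D)
   open: L(b) ⊇ {D, ¬A, ¬C, ∀r.¬C} — b ∉ ((((C ⊔ ¬B) ⊔ D) ⊓ D) ⊓ C) possible
2. Hence b : ((((C ⊔ ¬B) ⊔ D) ⊓ D) ⊓ C): not entailed.

No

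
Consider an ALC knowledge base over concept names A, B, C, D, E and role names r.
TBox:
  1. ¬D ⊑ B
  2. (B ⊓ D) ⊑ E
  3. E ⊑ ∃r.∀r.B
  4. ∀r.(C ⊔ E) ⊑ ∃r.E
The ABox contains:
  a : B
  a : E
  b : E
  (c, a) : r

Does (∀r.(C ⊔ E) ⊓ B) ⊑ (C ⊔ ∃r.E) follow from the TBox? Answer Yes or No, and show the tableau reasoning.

Yes

1. (∀r.(C ⊔ E) ⊓ B) ⊑ (C ⊔ ∃r.E)  ⇔  ((∀r.(C ⊔ E) ⊓ B) ⊓ (¬C ⊓ ∀r.¬E)) unsat w.r.t. T
   all branches close; clash {E, ¬E} at an ∃-successor
2. Hence (∀r.(C ⊔ E) ⊓ B) ⊑ (C ⊔ ∃r.E): entailed.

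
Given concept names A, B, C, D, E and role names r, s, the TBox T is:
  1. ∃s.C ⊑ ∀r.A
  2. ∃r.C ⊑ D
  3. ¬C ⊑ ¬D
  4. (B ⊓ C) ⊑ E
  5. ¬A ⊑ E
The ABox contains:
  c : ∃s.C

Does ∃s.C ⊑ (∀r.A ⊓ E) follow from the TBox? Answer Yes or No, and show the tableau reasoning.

No

1. ∃s.C ⊑ (∀r.A ⊓ E)  ⇔  (∃s.C ⊓ (∃r.¬A ⊔ ¬E)) unsat w.r.t. T
   apply at x₀: ∃s.C⊑∀r.A
   open: L(x₀) ⊇ {A, C, ¬B, ¬E, ∀r.A, …} (+ ∃-successors)
2. Hence ∃s.C ⊑ (∀r.A ⊓ E): not entailed.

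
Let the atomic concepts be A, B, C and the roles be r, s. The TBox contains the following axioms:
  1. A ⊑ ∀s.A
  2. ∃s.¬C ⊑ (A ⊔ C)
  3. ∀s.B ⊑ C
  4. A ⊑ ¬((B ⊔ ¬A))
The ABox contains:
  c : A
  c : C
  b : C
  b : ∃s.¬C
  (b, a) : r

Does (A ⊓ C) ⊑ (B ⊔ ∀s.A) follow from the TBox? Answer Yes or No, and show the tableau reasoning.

1. (A ⊓ C) ⊑ (B ⊔ ∀s.A)  ⇔  ((A ⊓ C) ⊓ (¬B ⊓ ∃s.¬A)) unsat w.r.t. T
   all branches close; clash {A, ¬A} at an ∃-successor
2. Hence (A ⊓ C) ⊑ (B ⊔ ∀s.A): entailed.

Yes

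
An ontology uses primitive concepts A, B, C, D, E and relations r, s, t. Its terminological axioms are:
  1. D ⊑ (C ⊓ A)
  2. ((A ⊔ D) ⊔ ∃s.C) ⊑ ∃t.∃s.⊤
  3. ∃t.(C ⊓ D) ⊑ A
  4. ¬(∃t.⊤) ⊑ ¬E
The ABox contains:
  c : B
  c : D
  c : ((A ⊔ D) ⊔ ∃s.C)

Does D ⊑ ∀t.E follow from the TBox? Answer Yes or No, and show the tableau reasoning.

No

1. D ⊑ ∀t.E  ⇔  (D ⊓ ∃t.¬E) unsat w.r.t. T
   apply at x₀: D⊑(C ⊓ A)
   open: L(x₀) ⊇ {A, C, D, ∃t.¬E, ∃t.∃s.⊤, …} (+ ∃-successors)
2. Hence D ⊑ ∀t.E: not entailed.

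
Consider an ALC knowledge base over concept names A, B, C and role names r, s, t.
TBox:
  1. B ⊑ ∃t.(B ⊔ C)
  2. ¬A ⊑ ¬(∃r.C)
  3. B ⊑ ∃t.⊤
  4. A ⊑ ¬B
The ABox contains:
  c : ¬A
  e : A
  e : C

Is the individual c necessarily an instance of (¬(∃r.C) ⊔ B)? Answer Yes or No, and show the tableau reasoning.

Yes

1. c : (¬(∃r.C) ⊔ B)?  L(c) = {¬A} ∪ {(∃r.C ⊓ ¬B)}
   clash {C, ¬C} at an ∃-successor — c ∈ (¬(∃r.C) ⊔ B)
2. Hence c : (¬(∃r.C) ⊔ B): entailed.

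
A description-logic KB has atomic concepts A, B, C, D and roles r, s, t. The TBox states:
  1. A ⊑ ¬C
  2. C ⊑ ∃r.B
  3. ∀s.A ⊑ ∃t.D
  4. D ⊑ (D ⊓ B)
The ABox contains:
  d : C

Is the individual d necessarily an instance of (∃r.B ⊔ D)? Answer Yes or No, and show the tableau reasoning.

1. d : (∃r.B ⊔ D)?  L(d) = {C} ∪ {(∀r.¬B ⊓ ¬D)}
   clash {C, ¬C} at d — d ∈ (∃r.B ⊔ D)
2. Hence d : (∃r.B ⊔ D): entailed.

Yes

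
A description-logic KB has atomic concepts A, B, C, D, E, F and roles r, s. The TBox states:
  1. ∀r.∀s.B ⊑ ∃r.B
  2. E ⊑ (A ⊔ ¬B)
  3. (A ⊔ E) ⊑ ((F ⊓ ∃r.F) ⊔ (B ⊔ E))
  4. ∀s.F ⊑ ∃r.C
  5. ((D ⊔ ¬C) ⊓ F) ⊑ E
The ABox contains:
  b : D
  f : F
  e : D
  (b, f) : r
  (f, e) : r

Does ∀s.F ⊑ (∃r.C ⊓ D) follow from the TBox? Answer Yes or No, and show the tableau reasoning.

1. ∀s.F ⊑ (∃r.C ⊓ D)  ⇔  (∀s.F ⊓ (∀r.¬C ⊔ ¬D)) unsat w.r.t. T
   apply at x₀: ∀s.F⊑∃r.C
   open: L(x₀) ⊇ {C, ¬A, ¬D, ¬E, ∀s.F, …} (+ ∃-successors)
2. Hence ∀s.F ⊑ (∃r.C ⊓ D): not entailed.

No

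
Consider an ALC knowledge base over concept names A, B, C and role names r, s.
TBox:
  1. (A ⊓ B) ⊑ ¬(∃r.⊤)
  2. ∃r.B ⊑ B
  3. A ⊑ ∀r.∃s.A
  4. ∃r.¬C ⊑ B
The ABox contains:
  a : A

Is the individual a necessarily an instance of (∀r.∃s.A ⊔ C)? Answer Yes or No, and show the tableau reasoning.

Yes

1. a : (∀r.∃s.A ⊔ C)?  L(a) = {A} ∪ {(∃r.∀s.¬A ⊓ ¬C)}
   clash ⊥ at an ∃-successor — a ∈ (∀r.∃s.A ⊔ C)
2. Hence a : (∀r.∃s.A ⊔ C): entailed.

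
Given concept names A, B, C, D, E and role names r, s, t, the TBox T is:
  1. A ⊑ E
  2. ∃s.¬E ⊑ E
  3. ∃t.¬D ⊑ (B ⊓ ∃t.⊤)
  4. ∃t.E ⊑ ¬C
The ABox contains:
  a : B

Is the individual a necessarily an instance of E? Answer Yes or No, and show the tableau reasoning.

1. a : E?  L(a) = {B} ∪ {¬E}
   open: L(a) ⊇ {B, ¬A, ¬E, ∀s.E, ∀t.D, …} — a ∉ E possible
2. Hence a : E: not entailed.

No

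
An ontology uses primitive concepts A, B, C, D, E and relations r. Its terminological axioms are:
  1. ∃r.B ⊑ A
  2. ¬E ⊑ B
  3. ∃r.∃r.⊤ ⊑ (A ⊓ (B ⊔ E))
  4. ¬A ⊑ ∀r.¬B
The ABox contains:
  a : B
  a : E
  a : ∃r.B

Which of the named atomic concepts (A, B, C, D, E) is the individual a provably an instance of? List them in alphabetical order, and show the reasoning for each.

1. a : A?  L(a) = {B, E, ∃r.B} ∪ {¬A}
   clash {A, ¬A} at a — a ∈ A
2. a : B?  L(a) = {B, E, ∃r.B} ∪ {¬B}
   clash {B, ¬B} at a — a ∈ B
3. a : C?  L(a) = {B, E, ∃r.B} ∪ {¬C}
   apply at a: ∃r.B⊑A
   open: L(a) ⊇ {A, B, E, ¬C, ∀r.∀r.⊥, …} (+ ∃-successors) — a ∉ C possible
4. a : D?  L(a) = {B, E, ∃r.B} ∪ {¬D}
   apply at a: ∃r.B⊑A
   open: L(a) ⊇ {A, B, E, ¬D, ∀r.∀r.⊥, …} (+ ∃-successors) — a ∉ D possible
5. a : E?  L(a) = {B, E, ∃r.B} ∪ {¬E}
   clash {E, ¬E} at a — a ∈ E
6. Entailed for a: {A, B, E}

{A, B, E}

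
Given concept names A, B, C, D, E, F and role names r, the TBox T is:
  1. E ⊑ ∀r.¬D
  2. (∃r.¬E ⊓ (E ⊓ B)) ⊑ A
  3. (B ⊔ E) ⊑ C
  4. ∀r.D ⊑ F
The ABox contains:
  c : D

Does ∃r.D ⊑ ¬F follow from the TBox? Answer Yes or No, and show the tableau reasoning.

No

1. ∃r.D ⊑ ¬F  ⇔  (∃r.D ⊓ F) unsat w.r.t. T
   open: L(x₀) ⊇ {F, ¬B, ¬E, ∀r.E, ∃r.D} (+ ∃-successors)
2. Hence ∃r.D ⊑ ¬F: not entailed.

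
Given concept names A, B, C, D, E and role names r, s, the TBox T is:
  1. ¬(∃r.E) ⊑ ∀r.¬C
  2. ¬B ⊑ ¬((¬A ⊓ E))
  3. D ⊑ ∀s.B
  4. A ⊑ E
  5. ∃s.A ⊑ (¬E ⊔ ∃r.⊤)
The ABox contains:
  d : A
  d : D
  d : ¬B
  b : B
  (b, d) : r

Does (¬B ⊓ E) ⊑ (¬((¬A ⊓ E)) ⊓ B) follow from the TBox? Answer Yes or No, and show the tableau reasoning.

1. (¬B ⊓ E) ⊑ (¬((¬A ⊓ E)) ⊓ B)  ⇔  ((¬B ⊓ E) ⊓ ((¬A ⊓ E) ⊔ ¬B)) unsat w.r.t. T
   apply at x₀: ¬B⊑¬((¬A ⊓ E))
   open: L(x₀) ⊇ {A, E, ¬B, ¬D, ∀s.¬A, …} (+ ∃-successors)
2. Hence (¬B ⊓ E) ⊑ (¬((¬A ⊓ E)) ⊓ B): not entailed.

No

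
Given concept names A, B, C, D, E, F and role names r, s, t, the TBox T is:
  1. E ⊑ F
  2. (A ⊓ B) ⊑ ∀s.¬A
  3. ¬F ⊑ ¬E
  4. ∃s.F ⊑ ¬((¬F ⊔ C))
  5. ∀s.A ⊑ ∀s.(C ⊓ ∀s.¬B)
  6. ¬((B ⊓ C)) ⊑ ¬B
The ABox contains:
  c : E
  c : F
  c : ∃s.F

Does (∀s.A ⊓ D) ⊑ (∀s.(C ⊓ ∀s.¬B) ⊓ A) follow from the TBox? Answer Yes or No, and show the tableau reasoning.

1. (∀s.A ⊓ D) ⊑ (∀s.(C ⊓ ∀s.¬B) ⊓ A)  ⇔  ((∀s.A ⊓ D) ⊓ (∃s.(¬C ⊔ ∃s.B) ⊔ ¬A)) unsat w.r.t. T
   apply at x₀: ∀s.A⊑∀s.(C ⊓ ∀s.¬B)
   open: L(x₀) ⊇ {B, C, D, F, ¬A, …}
2. Hence (∀s.A ⊓ D) ⊑ (∀s.(C ⊓ ∀s.¬B) ⊓ A): not entailed.

No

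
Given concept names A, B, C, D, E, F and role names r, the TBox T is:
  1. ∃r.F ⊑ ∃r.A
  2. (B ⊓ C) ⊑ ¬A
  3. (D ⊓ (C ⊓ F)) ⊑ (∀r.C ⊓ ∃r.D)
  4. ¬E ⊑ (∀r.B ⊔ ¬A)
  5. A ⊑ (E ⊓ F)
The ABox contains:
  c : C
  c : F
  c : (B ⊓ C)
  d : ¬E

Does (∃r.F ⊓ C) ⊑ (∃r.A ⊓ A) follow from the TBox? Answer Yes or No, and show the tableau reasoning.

No

1. (∃r.F ⊓ C) ⊑ (∃r.A ⊓ A)  ⇔  ((∃r.F ⊓ C) ⊓ (∀r.¬A ⊔ ¬A)) unsat w.r.t. T
   apply at x₀: ∃r.F⊑∃r.A
   open: L(x₀) ⊇ {C, E, ¬A, ¬D, ∃r.A, …} (+ ∃-successors)
2. Hence (∃r.F ⊓ C) ⊑ (∃r.A ⊓ A): not entailed.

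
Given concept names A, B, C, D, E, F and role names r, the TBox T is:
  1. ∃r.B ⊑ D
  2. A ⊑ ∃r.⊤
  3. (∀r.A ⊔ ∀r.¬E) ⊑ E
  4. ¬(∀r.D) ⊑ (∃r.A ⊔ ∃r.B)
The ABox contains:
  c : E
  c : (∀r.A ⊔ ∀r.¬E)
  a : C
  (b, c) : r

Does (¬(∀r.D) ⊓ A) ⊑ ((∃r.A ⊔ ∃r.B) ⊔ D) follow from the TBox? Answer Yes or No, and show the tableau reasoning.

1. (¬(∀r.D) ⊓ A) ⊑ ((∃r.A ⊔ ∃r.B) ⊔ D)  ⇔  ((∃r.¬D ⊓ A) ⊓ ((∀r.¬A ⊓ ∀r.¬B) ⊓ ¬D)) unsat w.r.t. T
   all branches close; clash {B, ¬B} at an ∃-successor
2. Hence (¬(∀r.D) ⊓ A) ⊑ ((∃r.A ⊔ ∃r.B) ⊔ D): entailed.

Yes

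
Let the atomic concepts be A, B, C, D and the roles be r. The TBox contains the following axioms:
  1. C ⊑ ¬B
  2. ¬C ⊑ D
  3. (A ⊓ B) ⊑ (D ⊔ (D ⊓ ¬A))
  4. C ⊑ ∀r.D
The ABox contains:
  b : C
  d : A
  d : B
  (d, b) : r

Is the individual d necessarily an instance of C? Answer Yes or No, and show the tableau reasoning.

1. d : C?  L(d) = {A, B} ∪ {¬C}
   apply at d: ¬C⊑D
   open: L(d) ⊇ {A, B, D, ¬C} — d ∉ C possible
2. Hence d : C: not entailed.

No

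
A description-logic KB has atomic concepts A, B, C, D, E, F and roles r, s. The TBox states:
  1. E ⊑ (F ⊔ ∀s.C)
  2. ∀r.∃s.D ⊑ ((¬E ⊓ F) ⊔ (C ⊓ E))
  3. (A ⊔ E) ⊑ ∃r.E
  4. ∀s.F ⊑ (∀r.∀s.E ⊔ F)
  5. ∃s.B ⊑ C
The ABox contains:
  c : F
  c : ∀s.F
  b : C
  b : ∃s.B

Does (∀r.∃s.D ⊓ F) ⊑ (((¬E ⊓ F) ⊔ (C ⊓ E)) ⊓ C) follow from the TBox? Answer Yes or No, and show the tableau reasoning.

1. (∀r.∃s.D ⊓ F) ⊑ (((¬E ⊓ F) ⊔ (C ⊓ E)) ⊓ C)  ⇔  ((∀r.∃s.D ⊓ F) ⊓ (((E ⊔ ¬F) ⊓ (¬C ⊔ ¬E)) ⊔ ¬C)) unsat w.r.t. T
   apply at x₀: ∀r.∃s.D⊑((¬E ⊓ F) ⊔ (C ⊓ E))
   open: L(x₀) ⊇ {F, ¬A, ¬C, ¬E, ∀r.∃s.D, …} (+ ∃-successors)
2. Hence (∀r.∃s.D ⊓ F) ⊑ (((¬E ⊓ F) ⊔ (C ⊓ E)) ⊓ C): not entailed.

No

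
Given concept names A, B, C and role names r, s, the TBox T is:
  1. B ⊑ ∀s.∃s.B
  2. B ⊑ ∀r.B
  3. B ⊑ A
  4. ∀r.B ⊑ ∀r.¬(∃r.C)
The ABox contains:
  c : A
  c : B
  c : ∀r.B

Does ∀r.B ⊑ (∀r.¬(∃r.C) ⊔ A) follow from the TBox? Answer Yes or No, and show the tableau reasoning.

1. ∀r.B ⊑ (∀r.¬(∃r.C) ⊔ A)  ⇔  (∀r.B ⊓ (∃r.∃r.C ⊓ ¬A)) unsat w.r.t. T
   all branches close; clash {A, ¬A} at x₀
2. Hence ∀r.B ⊑ (∀r.¬(∃r.C) ⊔ A): entailed.

Yes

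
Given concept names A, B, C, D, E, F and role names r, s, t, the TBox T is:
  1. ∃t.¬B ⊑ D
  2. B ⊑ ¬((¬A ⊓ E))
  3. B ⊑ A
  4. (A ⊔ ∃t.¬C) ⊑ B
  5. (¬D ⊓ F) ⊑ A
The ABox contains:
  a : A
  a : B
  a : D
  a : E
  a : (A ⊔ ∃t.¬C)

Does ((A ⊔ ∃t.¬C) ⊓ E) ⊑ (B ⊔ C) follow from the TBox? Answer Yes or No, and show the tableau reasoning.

Yes

1. ((A ⊔ ∃t.¬C) ⊓ E) ⊑ (B ⊔ C)  ⇔  (((A ⊔ ∃t.¬C) ⊓ E) ⊓ (¬B ⊓ ¬C)) unsat w.r.t. T
   all branches close; clash {B, ¬B} at x₀
2. Hence ((A ⊔ ∃t.¬C) ⊓ E) ⊑ (B ⊔ C): entailed.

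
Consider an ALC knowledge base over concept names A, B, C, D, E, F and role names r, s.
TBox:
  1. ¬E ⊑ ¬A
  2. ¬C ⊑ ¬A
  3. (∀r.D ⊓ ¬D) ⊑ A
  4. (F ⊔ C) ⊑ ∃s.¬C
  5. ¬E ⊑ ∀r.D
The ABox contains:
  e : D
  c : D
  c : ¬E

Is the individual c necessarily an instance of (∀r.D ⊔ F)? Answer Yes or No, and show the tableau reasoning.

Yes

1. c : (∀r.D ⊔ F)?  L(c) = {D, ¬E} ∪ {(∃r.¬D ⊓ ¬F)}
   clash {A, ¬A} at c — c ∈ (∀r.D ⊔ F)
2. Hence c : (∀r.D ⊔ F): entailed.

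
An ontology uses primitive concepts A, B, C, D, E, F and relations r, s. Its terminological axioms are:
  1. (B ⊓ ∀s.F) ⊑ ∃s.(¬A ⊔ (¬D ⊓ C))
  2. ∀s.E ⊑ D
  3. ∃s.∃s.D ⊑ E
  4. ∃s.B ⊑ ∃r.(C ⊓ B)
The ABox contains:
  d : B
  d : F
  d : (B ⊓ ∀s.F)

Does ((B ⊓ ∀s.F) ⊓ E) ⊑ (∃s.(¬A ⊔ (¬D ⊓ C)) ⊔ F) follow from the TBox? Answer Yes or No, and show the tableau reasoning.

1. ((B ⊓ ∀s.F) ⊓ E) ⊑ (∃s.(¬A ⊔ (¬D ⊓ C)) ⊔ F)  ⇔  (((B ⊓ ∀s.F) ⊓ E) ⊓ (∀s.(A ⊓ (D ⊔ ¬C)) ⊓ ¬F)) unsat w.r.t. T
   all branches close; clash {C, ¬C} at an ∃-successor
2. Hence ((B ⊓ ∀s.F) ⊓ E) ⊑ (∃s.(¬A ⊔ (¬D ⊓ C)) ⊔ F): entailed.

Yes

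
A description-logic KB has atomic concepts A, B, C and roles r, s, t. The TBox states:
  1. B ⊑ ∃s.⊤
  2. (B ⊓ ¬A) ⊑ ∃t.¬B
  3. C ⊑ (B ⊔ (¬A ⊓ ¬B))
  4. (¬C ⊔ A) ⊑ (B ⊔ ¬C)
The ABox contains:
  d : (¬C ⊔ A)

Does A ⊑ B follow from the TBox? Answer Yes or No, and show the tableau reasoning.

No

1. A ⊑ B  ⇔  (A ⊓ ¬B) unsat w.r.t. T
   open: L(x₀) ⊇ {A, ¬B, ¬C}
2. Hence A ⊑ B: not entailed.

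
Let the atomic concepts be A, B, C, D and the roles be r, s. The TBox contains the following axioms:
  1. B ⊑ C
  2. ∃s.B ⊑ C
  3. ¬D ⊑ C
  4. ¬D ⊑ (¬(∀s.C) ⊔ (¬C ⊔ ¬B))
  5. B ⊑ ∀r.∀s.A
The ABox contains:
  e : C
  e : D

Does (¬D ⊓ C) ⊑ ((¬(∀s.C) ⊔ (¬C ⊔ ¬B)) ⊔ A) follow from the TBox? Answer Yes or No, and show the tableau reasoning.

1. (¬D ⊓ C) ⊑ ((¬(∀s.C) ⊔ (¬C ⊔ ¬B)) ⊔ A)  ⇔  ((¬D ⊓ C) ⊓ ((∀s.C ⊓ (C ⊓ B)) ⊓ ¬A)) unsat w.r.t. T
   all branches close; clash {B, ¬B} at x₀
2. Hence (¬D ⊓ C) ⊑ ((¬(∀s.C) ⊔ (¬C ⊔ ¬B)) ⊔ A): entailed.

Yes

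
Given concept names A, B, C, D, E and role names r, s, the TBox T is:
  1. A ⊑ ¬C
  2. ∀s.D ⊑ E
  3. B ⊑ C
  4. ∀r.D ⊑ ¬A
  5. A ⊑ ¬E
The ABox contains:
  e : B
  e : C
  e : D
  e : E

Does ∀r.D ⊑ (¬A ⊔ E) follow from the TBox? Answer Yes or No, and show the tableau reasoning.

1. ∀r.D ⊑ (¬A ⊔ E)  ⇔  (∀r.D ⊓ (A ⊓ ¬E)) unsat w.r.t. T
   all branches close; clash {C, ¬C} at x₀
2. Hence ∀r.D ⊑ (¬A ⊔ E): entailed.

Yes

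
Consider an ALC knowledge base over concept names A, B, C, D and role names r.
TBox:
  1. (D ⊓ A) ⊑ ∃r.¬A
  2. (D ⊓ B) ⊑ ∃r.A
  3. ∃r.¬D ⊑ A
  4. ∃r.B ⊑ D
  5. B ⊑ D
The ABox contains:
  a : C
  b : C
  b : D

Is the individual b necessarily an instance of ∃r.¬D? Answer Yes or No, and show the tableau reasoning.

No

1. b : ∃r.¬D?  L(b) = {C, D} ∪ {∀r.D}
   open: L(b) ⊇ {C, D, ¬A, ¬B, ∀r.D} — b ∉ ∃r.¬D possible
2. Hence b : ∃r.¬D: not entailed.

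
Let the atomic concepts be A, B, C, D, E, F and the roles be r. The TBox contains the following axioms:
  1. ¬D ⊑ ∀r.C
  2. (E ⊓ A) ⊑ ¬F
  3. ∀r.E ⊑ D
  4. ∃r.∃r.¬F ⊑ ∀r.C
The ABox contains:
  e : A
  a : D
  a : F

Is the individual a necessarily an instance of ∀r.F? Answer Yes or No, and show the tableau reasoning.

No

1. a : ∀r.F?  L(a) = {D, F} ∪ {∃r.¬F}
   open: L(a) ⊇ {D, F, ¬E, ∀r.∀r.F, ∃r.¬F} (+ ∃-successors) — a ∉ ∀r.F possible
2. Hence a : ∀r.F: not entailed.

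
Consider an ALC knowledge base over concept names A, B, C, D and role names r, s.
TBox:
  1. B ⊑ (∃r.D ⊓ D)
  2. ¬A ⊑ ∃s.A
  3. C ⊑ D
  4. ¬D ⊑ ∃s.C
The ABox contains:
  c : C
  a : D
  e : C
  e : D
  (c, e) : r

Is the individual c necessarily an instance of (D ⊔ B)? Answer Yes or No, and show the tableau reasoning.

1. c : (D ⊔ B)?  L(c) = {C} ∪ {(¬D ⊓ ¬B)}
   clash {D, ¬D} at c — c ∈ (D ⊔ B)
2. Hence c : (D ⊔ B): entailed.

Yes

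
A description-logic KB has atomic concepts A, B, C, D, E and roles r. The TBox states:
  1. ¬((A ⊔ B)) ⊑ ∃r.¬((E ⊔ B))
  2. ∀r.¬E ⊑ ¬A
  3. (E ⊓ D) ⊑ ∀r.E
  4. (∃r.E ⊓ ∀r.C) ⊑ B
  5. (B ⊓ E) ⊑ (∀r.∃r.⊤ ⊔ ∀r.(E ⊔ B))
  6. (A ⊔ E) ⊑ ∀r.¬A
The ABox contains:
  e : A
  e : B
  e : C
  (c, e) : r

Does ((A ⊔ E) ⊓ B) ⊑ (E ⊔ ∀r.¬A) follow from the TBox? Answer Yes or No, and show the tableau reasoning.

1. ((A ⊔ E) ⊓ B) ⊑ (E ⊔ ∀r.¬A)  ⇔  (((A ⊔ E) ⊓ B) ⊓ (¬E ⊓ ∃r.A)) unsat w.r.t. T
   all branches close; clash {E, ¬E} at x₀
2. Hence ((A ⊔ E) ⊓ B) ⊑ (E ⊔ ∀r.¬A): entailed.

Yes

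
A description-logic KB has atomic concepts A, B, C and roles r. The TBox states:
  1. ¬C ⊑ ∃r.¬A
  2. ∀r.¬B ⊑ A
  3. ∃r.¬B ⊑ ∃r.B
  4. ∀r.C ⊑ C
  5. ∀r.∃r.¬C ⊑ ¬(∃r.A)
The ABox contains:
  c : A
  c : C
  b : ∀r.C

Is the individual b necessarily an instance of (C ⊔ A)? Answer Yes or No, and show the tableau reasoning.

Yes

1. b : (C ⊔ A)?  L(b) = {∀r.C} ∪ {(¬C ⊓ ¬A)}
   clash {C, ¬C} at b — b ∈ (C ⊔ A)
2. Hence b : (C ⊔ A): entailed.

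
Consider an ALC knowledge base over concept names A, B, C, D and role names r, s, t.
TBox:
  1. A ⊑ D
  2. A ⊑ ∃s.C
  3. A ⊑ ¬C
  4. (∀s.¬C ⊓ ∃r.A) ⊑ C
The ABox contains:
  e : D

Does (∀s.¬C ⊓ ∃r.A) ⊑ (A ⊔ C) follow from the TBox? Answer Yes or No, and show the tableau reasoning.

1. (∀s.¬C ⊓ ∃r.A) ⊑ (A ⊔ C)  ⇔  ((∀s.¬C ⊓ ∃r.A) ⊓ (¬A ⊓ ¬C)) unsat w.r.t. T
   all branches close; clash {C, ¬C} at x₀
2. Hence (∀s.¬C ⊓ ∃r.A) ⊑ (A ⊔ C): entailed.

Yes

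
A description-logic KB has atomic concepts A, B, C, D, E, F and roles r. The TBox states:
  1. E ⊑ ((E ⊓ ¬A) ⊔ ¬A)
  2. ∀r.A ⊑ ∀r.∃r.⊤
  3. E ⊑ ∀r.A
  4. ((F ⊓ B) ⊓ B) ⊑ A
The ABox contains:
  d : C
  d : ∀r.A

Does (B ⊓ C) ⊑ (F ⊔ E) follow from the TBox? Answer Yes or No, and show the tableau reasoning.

No

1. (B ⊓ C) ⊑ (F ⊔ E)  ⇔  ((B ⊓ C) ⊓ (¬F ⊓ ¬E)) unsat w.r.t. T
   open: L(x₀) ⊇ {B, C, ¬E, ¬F, ∃r.¬A} (+ ∃-successors)
2. Hence (B ⊓ C) ⊑ (F ⊔ E): not entailed.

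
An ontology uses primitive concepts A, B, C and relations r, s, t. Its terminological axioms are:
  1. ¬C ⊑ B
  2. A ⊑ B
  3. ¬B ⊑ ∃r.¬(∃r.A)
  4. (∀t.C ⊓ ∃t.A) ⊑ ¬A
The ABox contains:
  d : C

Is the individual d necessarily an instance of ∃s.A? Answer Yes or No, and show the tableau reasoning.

1. d : ∃s.A?  L(d) = {C} ∪ {∀s.¬A}
   open: L(d) ⊇ {B, C, ¬A, ∀s.¬A} — d ∉ ∃s.A possible
2. Hence d : ∃s.A: not entailed.

No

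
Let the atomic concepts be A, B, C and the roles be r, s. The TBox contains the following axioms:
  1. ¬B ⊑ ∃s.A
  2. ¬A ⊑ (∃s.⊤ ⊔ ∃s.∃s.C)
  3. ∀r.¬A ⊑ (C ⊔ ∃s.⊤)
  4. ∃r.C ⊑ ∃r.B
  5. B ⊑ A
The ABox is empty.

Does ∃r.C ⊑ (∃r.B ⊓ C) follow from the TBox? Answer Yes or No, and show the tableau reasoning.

No

1. ∃r.C ⊑ (∃r.B ⊓ C)  ⇔  (∃r.C ⊓ (∀r.¬B ⊔ ¬C)) unsat w.r.t. T
   apply at x₀: ∃r.C⊑∃r.B
   open: L(x₀) ⊇ {A, B, ¬C, ∃r.A, ∃r.B, …} (+ ∃-successors)
2. Hence ∃r.C ⊑ (∃r.B ⊓ C): not entailed.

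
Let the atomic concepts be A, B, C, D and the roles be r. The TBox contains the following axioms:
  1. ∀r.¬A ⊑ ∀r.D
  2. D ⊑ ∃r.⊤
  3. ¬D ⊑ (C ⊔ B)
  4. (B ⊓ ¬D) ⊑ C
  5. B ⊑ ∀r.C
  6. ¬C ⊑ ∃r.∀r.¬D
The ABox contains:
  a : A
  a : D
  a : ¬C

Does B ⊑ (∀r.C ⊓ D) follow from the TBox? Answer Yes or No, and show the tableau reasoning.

1. B ⊑ (∀r.C ⊓ D)  ⇔  (B ⊓ (∃r.¬C ⊔ ¬D)) unsat w.r.t. T
   apply at x₀: B⊑∀r.C
   open: L(x₀) ⊇ {B, C, ¬D, ∀r.C, ∃r.A} (+ ∃-successors)
2. Hence B ⊑ (∀r.C ⊓ D): not entailed.

No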